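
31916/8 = 7979/2 = 3989.50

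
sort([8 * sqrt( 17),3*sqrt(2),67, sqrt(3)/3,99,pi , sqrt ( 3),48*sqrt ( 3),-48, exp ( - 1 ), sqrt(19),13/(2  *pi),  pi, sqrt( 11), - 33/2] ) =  [ - 48, - 33/2,exp( - 1 ),sqrt( 3)/3,sqrt(3), 13/( 2*pi), pi , pi,sqrt(11), 3*sqrt(2), sqrt( 19),8*sqrt( 17),67, 48*sqrt( 3),99] 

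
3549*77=273273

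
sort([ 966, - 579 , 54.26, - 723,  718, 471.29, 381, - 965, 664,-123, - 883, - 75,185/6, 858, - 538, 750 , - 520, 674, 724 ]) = [ - 965, - 883,-723, - 579, - 538, - 520,-123, - 75, 185/6, 54.26, 381,  471.29,664,674, 718, 724, 750, 858, 966 ] 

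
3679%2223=1456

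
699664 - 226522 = 473142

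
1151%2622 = 1151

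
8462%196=34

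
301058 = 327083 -26025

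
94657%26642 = 14731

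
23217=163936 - 140719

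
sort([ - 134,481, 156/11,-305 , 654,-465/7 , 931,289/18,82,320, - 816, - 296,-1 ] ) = [ - 816, - 305,-296,-134,- 465/7, - 1  ,  156/11,  289/18,82,320,  481,654, 931 ] 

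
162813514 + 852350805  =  1015164319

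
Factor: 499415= 5^1*7^1 * 19^1*751^1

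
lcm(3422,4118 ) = 242962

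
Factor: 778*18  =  2^2*3^2*389^1 = 14004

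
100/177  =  100/177 = 0.56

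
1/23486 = 1/23486=0.00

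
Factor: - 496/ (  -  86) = 248/43=2^3*31^1 *43^( - 1) 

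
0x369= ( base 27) 159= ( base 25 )19N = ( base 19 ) 27I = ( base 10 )873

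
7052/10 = 3526/5 = 705.20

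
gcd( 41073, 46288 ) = 1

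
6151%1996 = 163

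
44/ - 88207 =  -1 + 88163/88207 = - 0.00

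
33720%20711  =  13009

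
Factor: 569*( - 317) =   -  180373  =  -317^1 * 569^1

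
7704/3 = 2568 = 2568.00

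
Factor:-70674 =  -  2^1 * 3^1*11779^1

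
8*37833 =302664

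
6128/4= 1532 =1532.00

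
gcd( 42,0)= 42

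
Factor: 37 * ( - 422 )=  - 2^1*37^1*211^1 = - 15614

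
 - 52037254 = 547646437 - 599683691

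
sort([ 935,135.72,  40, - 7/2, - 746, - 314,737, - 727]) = [ - 746,  -  727,  -  314, - 7/2,40,135.72,737,  935]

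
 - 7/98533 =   -  1 + 98526/98533 = - 0.00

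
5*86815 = 434075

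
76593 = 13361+63232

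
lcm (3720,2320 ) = 215760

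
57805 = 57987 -182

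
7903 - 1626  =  6277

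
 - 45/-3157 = 45/3157 = 0.01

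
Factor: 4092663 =3^1*1364221^1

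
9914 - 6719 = 3195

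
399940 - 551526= - 151586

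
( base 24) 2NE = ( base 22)3C2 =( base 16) 6B6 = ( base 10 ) 1718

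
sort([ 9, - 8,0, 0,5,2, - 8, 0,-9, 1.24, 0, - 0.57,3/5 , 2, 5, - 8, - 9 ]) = [ - 9, - 9, - 8,- 8, - 8, - 0.57, 0, 0,0 , 0,3/5, 1.24,2,2,  5,  5 , 9 ] 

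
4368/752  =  273/47=5.81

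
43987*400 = 17594800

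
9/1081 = 9/1081 = 0.01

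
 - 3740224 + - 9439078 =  - 13179302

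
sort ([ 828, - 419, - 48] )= [-419, - 48 , 828 ]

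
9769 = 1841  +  7928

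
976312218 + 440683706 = 1416995924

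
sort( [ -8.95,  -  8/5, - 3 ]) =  [ - 8.95, - 3, - 8/5 ]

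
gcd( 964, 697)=1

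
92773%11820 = 10033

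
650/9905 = 130/1981 =0.07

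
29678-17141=12537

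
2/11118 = 1/5559 = 0.00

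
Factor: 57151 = 67^1 * 853^1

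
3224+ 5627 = 8851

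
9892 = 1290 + 8602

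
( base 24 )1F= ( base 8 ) 47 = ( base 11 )36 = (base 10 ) 39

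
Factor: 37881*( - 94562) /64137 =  - 1194034374/21379 = -2^1 * 3^2*13^1*23^1*61^1 * 3637^1*21379^(-1)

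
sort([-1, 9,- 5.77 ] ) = [ - 5.77,-1, 9 ] 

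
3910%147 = 88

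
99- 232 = -133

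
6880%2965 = 950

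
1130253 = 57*19829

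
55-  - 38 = 93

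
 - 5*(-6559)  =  32795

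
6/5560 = 3/2780=0.00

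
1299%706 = 593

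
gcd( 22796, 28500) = 4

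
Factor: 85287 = 3^1*28429^1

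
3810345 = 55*69279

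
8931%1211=454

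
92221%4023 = 3715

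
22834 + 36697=59531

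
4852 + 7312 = 12164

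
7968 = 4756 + 3212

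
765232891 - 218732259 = 546500632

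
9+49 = 58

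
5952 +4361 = 10313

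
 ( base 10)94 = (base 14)6A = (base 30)34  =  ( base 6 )234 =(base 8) 136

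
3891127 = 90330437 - 86439310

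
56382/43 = 1311  +  9/43 = 1311.21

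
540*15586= 8416440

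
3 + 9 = 12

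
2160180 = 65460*33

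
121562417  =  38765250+82797167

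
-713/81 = -9+16/81 =-8.80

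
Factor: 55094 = 2^1*13^2*163^1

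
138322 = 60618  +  77704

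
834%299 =236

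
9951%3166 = 453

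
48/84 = 4/7 =0.57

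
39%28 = 11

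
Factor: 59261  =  19^1*3119^1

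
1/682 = 1/682 =0.00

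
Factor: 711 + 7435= 8146 = 2^1*4073^1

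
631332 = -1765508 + 2396840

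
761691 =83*9177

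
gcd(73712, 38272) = 16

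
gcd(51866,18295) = 1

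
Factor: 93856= 2^5 * 7^1 * 419^1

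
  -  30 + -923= - 953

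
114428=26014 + 88414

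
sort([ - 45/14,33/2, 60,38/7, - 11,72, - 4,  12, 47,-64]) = [-64  , - 11,-4, - 45/14, 38/7,12,33/2, 47, 60, 72 ]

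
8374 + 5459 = 13833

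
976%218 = 104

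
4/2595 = 4/2595 =0.00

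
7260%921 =813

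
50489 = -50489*( - 1)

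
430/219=1  +  211/219 = 1.96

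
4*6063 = 24252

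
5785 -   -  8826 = 14611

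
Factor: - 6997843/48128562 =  - 2^ ( - 1 )*3^(- 2 )*191^( - 1)*13999^( - 1 )*6997843^1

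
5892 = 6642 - 750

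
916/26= 458/13  =  35.23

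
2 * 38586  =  77172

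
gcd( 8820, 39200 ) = 980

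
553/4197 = 553/4197 = 0.13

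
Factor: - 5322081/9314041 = -3^1*11^( - 1 )*223^(- 1)*3797^(  -  1) * 1774027^1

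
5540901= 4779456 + 761445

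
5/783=5/783 = 0.01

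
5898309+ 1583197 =7481506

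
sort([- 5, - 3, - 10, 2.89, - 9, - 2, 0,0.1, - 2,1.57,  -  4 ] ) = [ - 10,  -  9, - 5, - 4, - 3, - 2,-2, 0, 0.1,1.57, 2.89] 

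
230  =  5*46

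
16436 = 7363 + 9073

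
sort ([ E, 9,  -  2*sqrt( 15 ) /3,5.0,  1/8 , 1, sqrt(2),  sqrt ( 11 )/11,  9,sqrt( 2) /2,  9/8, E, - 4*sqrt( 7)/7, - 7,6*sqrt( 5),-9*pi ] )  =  [-9 * pi, - 7, - 2*sqrt(15)/3,- 4*sqrt( 7)/7,1/8,  sqrt( 11)/11,sqrt( 2)/2,  1 , 9/8,  sqrt( 2),E, E,5.0, 9,9, 6*sqrt( 5)] 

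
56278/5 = 11255 + 3/5 = 11255.60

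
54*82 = 4428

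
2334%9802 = 2334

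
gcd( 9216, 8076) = 12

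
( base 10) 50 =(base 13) 3b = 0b110010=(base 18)2E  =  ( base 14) 38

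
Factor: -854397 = - 3^2* 94933^1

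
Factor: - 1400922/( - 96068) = 700461/48034 = 2^(  -  1)*3^3*7^ ( - 1)*47^(- 1 )*73^(  -  1 )*25943^1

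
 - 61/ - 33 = 61/33 = 1.85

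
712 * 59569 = 42413128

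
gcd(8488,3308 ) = 4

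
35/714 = 5/102 = 0.05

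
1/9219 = 1/9219= 0.00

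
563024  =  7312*77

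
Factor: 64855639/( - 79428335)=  - 5^( - 1)*7^( - 1 )*17^( - 1 ) * 251^1*133493^(- 1 )*258389^1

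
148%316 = 148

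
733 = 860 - 127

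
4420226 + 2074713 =6494939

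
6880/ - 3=-6880/3 = - 2293.33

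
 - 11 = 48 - 59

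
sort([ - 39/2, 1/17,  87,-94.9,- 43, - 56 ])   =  [  -  94.9,-56,-43, - 39/2,1/17,  87 ] 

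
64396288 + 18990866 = 83387154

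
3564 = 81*44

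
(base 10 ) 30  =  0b11110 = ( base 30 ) 10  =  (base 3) 1010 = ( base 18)1c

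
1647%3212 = 1647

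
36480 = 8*4560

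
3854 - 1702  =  2152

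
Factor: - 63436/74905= - 2^2*5^( - 1)*71^( -1)*211^( - 1)*15859^1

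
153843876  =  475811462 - 321967586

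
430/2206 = 215/1103 = 0.19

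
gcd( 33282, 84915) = 9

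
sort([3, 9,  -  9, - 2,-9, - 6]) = [-9, - 9,-6, - 2,3,9 ]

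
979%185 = 54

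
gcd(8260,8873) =1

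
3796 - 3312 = 484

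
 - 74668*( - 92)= 6869456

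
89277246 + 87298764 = 176576010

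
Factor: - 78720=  - 2^7 * 3^1*5^1 * 41^1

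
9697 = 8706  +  991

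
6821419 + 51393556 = 58214975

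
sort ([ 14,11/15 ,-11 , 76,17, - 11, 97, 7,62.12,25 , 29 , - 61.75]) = [ -61.75,- 11,-11 , 11/15,7, 14, 17,25,29 , 62.12,76, 97] 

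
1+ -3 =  - 2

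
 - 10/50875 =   -  2/10175 =- 0.00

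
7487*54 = 404298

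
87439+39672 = 127111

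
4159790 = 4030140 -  - 129650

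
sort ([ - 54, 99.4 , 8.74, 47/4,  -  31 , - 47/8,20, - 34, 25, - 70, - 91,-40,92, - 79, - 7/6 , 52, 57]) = [ - 91, - 79, - 70,-54, - 40,  -  34, - 31, - 47/8, - 7/6,8.74, 47/4, 20  ,  25,  52,57, 92 , 99.4 ]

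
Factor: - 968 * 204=-197472 = - 2^5*3^1*11^2 * 17^1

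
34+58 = 92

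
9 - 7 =2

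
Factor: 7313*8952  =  65465976 = 2^3 * 3^1*71^1*103^1 *373^1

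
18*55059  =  991062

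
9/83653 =9/83653 = 0.00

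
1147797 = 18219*63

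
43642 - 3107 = 40535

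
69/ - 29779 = - 1 + 29710/29779 = -0.00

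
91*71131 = 6472921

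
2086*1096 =2286256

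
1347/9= 449/3= 149.67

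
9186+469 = 9655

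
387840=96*4040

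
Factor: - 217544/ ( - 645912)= 3^( - 2) * 71^1*383^1* 8971^(-1 ) = 27193/80739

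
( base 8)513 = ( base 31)AL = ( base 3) 110021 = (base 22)f1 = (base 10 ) 331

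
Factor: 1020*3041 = 2^2*3^1 * 5^1*17^1*3041^1  =  3101820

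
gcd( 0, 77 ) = 77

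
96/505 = 96/505=0.19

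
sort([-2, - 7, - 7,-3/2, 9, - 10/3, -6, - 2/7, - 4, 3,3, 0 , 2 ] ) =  [ - 7,- 7,-6, - 4, - 10/3,  -  2, - 3/2, - 2/7, 0,2, 3, 3,9]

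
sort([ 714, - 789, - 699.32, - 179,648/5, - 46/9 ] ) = [ -789, - 699.32,-179, - 46/9, 648/5,714] 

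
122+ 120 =242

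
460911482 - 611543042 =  - 150631560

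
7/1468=7/1468 = 0.00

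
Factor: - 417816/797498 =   -  252/481 =-2^2 * 3^2*7^1*13^( - 1 )*37^( - 1 )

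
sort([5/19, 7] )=[ 5/19,7] 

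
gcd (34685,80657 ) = 1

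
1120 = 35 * 32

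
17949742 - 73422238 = - 55472496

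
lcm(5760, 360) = 5760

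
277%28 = 25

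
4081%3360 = 721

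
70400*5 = 352000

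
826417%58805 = 3147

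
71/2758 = 71/2758= 0.03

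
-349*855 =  - 298395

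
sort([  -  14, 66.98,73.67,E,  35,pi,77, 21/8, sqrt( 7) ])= [ - 14,21/8,sqrt ( 7 ),  E,pi, 35, 66.98  ,  73.67,77 ] 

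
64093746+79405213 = 143498959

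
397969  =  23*17303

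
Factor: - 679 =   -  7^1*97^1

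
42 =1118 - 1076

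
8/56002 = 4/28001  =  0.00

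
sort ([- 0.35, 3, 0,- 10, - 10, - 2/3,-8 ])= [ - 10, -10, - 8, - 2/3, - 0.35, 0, 3 ] 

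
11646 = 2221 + 9425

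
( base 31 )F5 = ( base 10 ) 470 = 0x1d6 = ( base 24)JE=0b111010110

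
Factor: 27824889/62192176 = 2^(-4) * 3^1*347^1*26729^1*3887011^( -1)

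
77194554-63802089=13392465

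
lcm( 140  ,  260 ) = 1820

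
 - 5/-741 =5/741 = 0.01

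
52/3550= 26/1775 = 0.01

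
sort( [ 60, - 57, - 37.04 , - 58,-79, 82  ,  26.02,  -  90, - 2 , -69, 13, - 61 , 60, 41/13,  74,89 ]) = [ -90, - 79 , - 69, - 61,- 58, - 57, -37.04, - 2, 41/13, 13, 26.02, 60,60,74 , 82, 89]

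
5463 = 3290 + 2173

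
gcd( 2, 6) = 2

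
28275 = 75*377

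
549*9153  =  5024997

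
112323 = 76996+35327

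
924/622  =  462/311 = 1.49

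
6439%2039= 322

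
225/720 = 5/16 = 0.31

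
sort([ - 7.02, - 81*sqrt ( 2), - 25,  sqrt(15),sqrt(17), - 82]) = [ - 81*sqrt(2), - 82, - 25, - 7.02,  sqrt (15), sqrt(17) ]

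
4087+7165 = 11252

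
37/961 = 37/961 = 0.04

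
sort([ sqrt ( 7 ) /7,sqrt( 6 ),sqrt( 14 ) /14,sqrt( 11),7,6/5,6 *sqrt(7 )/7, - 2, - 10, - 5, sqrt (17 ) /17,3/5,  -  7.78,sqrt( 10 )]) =[ - 10,-7.78, - 5,  -  2,sqrt( 17)/17,sqrt( 14 ) /14, sqrt(7 ) /7 , 3/5,6/5, 6*sqrt( 7)/7,  sqrt( 6),sqrt( 10 ), sqrt(11 ), 7 ]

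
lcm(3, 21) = 21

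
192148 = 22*8734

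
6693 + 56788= 63481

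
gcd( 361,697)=1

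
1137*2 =2274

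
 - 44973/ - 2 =22486+1/2 = 22486.50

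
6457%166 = 149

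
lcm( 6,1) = 6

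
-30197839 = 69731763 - 99929602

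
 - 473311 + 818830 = 345519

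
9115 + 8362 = 17477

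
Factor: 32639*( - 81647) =  -  127^1 * 257^1*81647^1 = - 2664876433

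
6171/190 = 32 + 91/190 =32.48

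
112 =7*16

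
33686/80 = 421+3/40 = 421.07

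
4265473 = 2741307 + 1524166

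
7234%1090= 694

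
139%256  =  139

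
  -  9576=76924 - 86500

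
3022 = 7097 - 4075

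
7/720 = 7/720 = 0.01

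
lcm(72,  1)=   72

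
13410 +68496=81906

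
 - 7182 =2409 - 9591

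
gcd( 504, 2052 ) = 36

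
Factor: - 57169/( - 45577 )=17^( - 1 )*383^(  -  1)*8167^1= 8167/6511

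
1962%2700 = 1962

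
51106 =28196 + 22910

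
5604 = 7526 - 1922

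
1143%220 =43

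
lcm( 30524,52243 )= 2716636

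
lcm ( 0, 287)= 0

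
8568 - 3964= 4604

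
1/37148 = 1/37148=0.00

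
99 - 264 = -165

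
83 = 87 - 4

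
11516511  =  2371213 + 9145298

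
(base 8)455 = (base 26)bf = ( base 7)610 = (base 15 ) 151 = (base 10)301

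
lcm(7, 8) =56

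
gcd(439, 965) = 1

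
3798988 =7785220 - 3986232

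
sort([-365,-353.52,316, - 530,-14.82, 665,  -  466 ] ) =[  -  530, - 466, - 365, - 353.52, - 14.82 , 316, 665]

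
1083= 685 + 398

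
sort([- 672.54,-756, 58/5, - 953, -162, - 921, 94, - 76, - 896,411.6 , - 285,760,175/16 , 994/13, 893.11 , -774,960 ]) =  [-953 ,-921, - 896,-774,-756,-672.54, - 285 , - 162, - 76, 175/16,58/5 , 994/13,  94 , 411.6, 760, 893.11 , 960 ] 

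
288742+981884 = 1270626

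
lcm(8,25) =200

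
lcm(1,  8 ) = 8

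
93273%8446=367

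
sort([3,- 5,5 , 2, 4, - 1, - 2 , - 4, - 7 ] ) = [ - 7,-5 ,-4,  -  2, - 1,2,3,4,5]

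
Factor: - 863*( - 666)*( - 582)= - 334509156= -  2^2*3^3 * 37^1 * 97^1*863^1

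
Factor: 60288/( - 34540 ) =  - 96/55 = -2^5*3^1*5^( - 1 ) * 11^( - 1)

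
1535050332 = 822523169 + 712527163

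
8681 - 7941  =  740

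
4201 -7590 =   -  3389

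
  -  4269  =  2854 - 7123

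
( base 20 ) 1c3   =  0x283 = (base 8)1203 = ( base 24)12j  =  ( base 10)643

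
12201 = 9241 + 2960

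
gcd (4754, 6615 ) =1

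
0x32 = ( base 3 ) 1212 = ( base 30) 1k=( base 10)50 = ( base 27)1N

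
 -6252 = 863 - 7115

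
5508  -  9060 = -3552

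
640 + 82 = 722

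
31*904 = 28024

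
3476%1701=74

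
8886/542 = 16+107/271 = 16.39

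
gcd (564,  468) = 12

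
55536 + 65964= 121500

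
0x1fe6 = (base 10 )8166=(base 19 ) 13bf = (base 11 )6154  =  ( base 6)101450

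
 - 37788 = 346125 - 383913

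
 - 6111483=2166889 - 8278372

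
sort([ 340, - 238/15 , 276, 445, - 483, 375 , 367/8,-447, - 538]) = [-538, - 483, - 447, -238/15,367/8,276,340,375 , 445] 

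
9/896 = 9/896  =  0.01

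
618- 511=107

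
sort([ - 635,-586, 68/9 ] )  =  [ - 635  ,  -  586, 68/9] 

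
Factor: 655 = 5^1*131^1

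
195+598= 793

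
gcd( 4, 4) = 4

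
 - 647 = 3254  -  3901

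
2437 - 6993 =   -  4556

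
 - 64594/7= - 64594/7 = - 9227.71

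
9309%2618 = 1455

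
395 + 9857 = 10252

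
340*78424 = 26664160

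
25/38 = 25/38=0.66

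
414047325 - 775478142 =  - 361430817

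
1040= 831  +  209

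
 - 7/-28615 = 7/28615 = 0.00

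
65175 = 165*395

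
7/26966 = 7/26966 = 0.00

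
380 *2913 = 1106940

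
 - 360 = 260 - 620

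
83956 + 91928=175884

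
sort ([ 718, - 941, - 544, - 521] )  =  [-941, - 544, - 521, 718 ] 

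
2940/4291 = 420/613 = 0.69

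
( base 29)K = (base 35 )k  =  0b10100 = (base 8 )24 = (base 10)20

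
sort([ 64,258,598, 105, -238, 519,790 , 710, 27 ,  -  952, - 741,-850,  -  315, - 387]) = [ - 952,  -  850 , - 741, - 387,  -  315, -238, 27,64,105, 258  ,  519,598,  710 , 790]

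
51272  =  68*754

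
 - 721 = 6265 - 6986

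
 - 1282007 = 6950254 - 8232261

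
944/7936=59/496= 0.12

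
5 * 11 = 55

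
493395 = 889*555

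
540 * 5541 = 2992140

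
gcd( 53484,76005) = 3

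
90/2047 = 90/2047 = 0.04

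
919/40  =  919/40 = 22.98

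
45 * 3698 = 166410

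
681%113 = 3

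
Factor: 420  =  2^2*3^1*5^1*7^1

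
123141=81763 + 41378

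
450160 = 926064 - 475904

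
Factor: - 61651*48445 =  - 5^1*9689^1*61651^1 = -2986682695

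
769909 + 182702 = 952611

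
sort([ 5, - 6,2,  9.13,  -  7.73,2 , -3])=[ - 7.73 ,  -  6,  -  3, 2, 2, 5 , 9.13] 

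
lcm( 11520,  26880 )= 80640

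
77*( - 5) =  - 385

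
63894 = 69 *926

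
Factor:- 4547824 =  - 2^4*31^1*53^1*173^1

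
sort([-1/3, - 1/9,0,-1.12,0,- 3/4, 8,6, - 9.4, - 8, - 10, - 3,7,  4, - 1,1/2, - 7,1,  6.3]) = [ - 10,-9.4, - 8, - 7, - 3, - 1.12 , - 1, - 3/4, - 1/3,  -  1/9,0 , 0,1/2,1,4,  6,6.3,7, 8]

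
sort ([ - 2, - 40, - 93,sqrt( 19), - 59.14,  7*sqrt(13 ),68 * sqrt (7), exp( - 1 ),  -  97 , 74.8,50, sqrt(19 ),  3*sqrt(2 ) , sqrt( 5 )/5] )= [ - 97, - 93, - 59.14, - 40, - 2, exp(- 1 ), sqrt( 5 )/5, 3 * sqrt(2),sqrt(19), sqrt( 19), 7*sqrt (13), 50,  74.8, 68*sqrt( 7)]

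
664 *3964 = 2632096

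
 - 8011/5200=  -  2 + 2389/5200 = -1.54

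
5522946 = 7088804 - 1565858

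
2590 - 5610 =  - 3020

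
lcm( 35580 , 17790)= 35580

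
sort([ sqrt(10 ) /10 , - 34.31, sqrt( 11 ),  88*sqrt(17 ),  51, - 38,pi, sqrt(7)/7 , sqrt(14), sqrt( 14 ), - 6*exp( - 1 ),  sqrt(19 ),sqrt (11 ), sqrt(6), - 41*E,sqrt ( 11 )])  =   [ -41 * E , - 38, - 34.31, - 6*exp(-1 ), sqrt(10 ) /10 , sqrt( 7)/7, sqrt(  6), pi,sqrt(11 ), sqrt( 11 ),sqrt(11),sqrt (14),sqrt(14 ) , sqrt(19 ), 51 , 88*sqrt( 17 )] 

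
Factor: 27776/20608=23^(-1 )*31^1 =31/23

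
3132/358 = 8 + 134/179 = 8.75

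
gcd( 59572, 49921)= 1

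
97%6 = 1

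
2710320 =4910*552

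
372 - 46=326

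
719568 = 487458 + 232110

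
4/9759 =4/9759= 0.00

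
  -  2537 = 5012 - 7549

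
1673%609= 455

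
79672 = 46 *1732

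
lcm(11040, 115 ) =11040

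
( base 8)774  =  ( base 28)I4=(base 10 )508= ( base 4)13330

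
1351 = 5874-4523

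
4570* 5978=27319460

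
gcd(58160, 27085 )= 5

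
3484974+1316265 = 4801239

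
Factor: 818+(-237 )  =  581 = 7^1*83^1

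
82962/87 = 953 + 17/29 = 953.59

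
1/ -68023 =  - 1+ 68022/68023 = -  0.00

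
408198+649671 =1057869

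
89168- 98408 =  - 9240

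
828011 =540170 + 287841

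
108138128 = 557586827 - 449448699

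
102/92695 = 102/92695  =  0.00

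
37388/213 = 175 + 113/213 = 175.53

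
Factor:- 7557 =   -  3^1*11^1*229^1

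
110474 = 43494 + 66980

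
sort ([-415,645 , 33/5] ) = [ - 415, 33/5,645 ] 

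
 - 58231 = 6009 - 64240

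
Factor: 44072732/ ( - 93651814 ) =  - 22036366/46825907 = - 2^1*11^1*23^( - 1)*79^( - 1 )*  937^1* 1069^1*25771^( - 1 )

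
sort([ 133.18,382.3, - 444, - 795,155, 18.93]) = [- 795, - 444,18.93,133.18, 155,382.3]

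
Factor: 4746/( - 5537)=-2^1 * 3^1*7^ (-1) =-6/7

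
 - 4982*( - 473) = 2356486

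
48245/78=618 + 41/78=618.53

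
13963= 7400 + 6563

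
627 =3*209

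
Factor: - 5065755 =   -  3^1*5^1 * 41^1*8237^1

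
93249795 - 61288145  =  31961650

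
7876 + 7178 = 15054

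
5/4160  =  1/832=0.00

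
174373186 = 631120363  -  456747177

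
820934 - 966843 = -145909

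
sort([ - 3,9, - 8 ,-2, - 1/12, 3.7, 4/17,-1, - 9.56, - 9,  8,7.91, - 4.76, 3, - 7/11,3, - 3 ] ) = [ - 9.56, - 9, - 8, - 4.76, - 3, - 3,  -  2,-1, - 7/11, - 1/12, 4/17, 3, 3 , 3.7, 7.91,  8, 9]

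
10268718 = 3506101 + 6762617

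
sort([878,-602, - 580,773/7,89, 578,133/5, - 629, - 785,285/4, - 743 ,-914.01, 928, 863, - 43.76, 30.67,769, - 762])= [ - 914.01, - 785,-762, - 743, - 629 , - 602,-580, - 43.76 , 133/5,30.67, 285/4, 89,773/7, 578, 769,863,  878, 928] 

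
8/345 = 8/345 = 0.02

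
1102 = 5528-4426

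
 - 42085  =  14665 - 56750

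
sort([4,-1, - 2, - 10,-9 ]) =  [- 10 ,-9,-2,-1 , 4 ]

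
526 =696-170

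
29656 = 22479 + 7177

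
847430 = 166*5105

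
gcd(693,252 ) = 63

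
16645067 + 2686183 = 19331250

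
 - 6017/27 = -223+4/27 = - 222.85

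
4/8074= 2/4037 = 0.00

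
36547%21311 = 15236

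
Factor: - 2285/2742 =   -  5/6 = - 2^( - 1 )*3^( - 1)*5^1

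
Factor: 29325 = 3^1*5^2*17^1*23^1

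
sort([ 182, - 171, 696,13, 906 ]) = [ -171, 13,182,696  ,  906 ] 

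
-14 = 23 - 37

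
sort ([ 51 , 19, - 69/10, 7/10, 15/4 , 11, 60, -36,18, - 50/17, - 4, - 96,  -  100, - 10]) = [ - 100, - 96, - 36, - 10, - 69/10,  -  4, - 50/17,7/10,  15/4 , 11, 18,19 , 51,60 ] 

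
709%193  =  130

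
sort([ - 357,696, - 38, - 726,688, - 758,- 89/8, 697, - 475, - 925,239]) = [ - 925, - 758, -726, - 475, - 357, - 38, - 89/8,  239, 688,696,  697]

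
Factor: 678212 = 2^2*169553^1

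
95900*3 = 287700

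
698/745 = 698/745  =  0.94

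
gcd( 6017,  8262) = 1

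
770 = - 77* (-10)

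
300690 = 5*60138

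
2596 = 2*1298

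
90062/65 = 1385+ 37/65= 1385.57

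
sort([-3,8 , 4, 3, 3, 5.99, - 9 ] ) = [ - 9, - 3,3, 3, 4, 5.99 , 8]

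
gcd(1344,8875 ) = 1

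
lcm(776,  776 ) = 776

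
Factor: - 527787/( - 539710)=2^( - 1 )*3^2*5^ (-1) * 13^2 * 31^ ( - 1)*347^1*1741^( - 1) 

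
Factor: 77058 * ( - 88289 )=- 2^1  *3^3*1427^1*88289^1  =  - 6803373762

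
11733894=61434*191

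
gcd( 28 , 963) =1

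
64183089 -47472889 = 16710200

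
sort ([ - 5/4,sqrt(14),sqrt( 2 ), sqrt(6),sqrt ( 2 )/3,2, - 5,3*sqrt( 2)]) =[ - 5, - 5/4,sqrt(2) /3,sqrt(2), 2,sqrt( 6 ) , sqrt( 14),3 *sqrt( 2)]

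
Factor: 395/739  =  5^1 * 79^1  *  739^ (-1 )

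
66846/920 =33423/460 = 72.66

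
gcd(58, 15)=1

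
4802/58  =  82 + 23/29 = 82.79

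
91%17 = 6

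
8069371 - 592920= 7476451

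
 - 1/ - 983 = 1/983 =0.00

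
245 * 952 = 233240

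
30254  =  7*4322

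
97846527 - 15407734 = 82438793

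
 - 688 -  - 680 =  -8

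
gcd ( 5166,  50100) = 6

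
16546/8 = 8273/4 = 2068.25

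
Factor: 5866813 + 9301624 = 15168437 =17^1*892261^1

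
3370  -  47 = 3323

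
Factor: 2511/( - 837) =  - 3=- 3^1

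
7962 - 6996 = 966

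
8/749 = 8/749=0.01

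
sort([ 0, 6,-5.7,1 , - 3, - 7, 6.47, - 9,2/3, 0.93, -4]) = [-9,-7, - 5.7,-4,- 3, 0,2/3, 0.93,1,6,6.47 ] 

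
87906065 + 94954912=182860977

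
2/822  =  1/411 = 0.00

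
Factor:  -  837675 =-3^3*5^2* 17^1 * 73^1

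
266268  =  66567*4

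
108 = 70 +38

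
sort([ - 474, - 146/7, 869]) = [ - 474, - 146/7,869] 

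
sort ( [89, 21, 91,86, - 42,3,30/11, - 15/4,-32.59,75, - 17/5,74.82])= [ - 42,-32.59,-15/4, - 17/5,30/11,3 , 21,  74.82,75,86,89,91 ] 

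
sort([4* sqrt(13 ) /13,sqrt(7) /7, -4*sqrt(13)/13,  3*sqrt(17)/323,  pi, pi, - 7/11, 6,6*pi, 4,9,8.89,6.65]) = [ - 4*sqrt( 13)/13, - 7/11,  3* sqrt(17)/323, sqrt(7) /7,4 *sqrt( 13)/13,pi,pi, 4, 6,6.65,8.89 , 9,6 * pi ]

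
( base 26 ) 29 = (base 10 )61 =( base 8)75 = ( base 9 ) 67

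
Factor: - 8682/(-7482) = 1447/1247  =  29^(  -  1)*43^( - 1)*1447^1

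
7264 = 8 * 908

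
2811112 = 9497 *296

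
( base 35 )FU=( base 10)555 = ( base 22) 135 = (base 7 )1422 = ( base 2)1000101011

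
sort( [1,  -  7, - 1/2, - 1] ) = [ - 7, - 1 , - 1/2,1]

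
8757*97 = 849429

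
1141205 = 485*2353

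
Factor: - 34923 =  - 3^1*7^1* 1663^1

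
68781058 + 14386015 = 83167073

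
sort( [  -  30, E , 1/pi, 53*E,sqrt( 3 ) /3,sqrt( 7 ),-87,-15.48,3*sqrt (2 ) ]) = [-87,-30,-15.48, 1/pi,sqrt( 3 )/3, sqrt( 7),E, 3 * sqrt( 2), 53*E ] 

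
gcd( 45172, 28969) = 491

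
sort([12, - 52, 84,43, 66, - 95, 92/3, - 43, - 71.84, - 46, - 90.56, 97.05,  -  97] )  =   [ - 97, - 95, - 90.56, - 71.84, - 52, - 46,-43, 12, 92/3, 43, 66, 84, 97.05]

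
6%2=0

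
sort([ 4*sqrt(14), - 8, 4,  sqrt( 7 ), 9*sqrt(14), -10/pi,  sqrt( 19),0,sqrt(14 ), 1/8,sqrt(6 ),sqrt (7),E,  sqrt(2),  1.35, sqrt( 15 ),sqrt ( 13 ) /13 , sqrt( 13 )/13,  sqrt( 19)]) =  [ - 8, - 10/pi,  0,1/8,sqrt( 13 )/13,sqrt(13 )/13,1.35,sqrt ( 2 ),sqrt(6 ),sqrt( 7),sqrt(7 ),E,sqrt(14 ),sqrt(15 ),4,sqrt ( 19 ),sqrt(19 ), 4 *sqrt(14 ), 9*sqrt(14 ) ] 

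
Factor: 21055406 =2^1 * 449^1* 23447^1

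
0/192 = 0 = 0.00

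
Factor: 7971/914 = 2^ ( - 1)*3^1*457^( - 1 ) * 2657^1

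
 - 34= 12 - 46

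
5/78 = 5/78= 0.06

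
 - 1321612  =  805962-2127574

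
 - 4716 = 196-4912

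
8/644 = 2/161 = 0.01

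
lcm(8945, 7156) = 35780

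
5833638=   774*7537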